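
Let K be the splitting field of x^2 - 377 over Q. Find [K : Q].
[K : Q] = 2

f(x) = x^2 - 377 factors as (x - √377)(x + √377). The splitting field is K = Q(√377). Since 377 is squarefree and > 1, it is not a perfect square, so x^2 - 377 is irreducible over Q and [Q(√377) : Q] = 2. Hence [K : Q] = 2.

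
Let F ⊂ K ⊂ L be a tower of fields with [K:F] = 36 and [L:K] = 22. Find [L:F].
[L:F] = 792

The tower law says that for any tower of field extensions F ⊂ K ⊂ L with finite degrees, [L:F] = [L:K] · [K:F]. Here this gives [L:F] = 22 · 36 = 792.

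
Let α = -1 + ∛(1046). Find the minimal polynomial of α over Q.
m_α(x) = x^3 + 3x^2 + 3x - 1045

Set β = α + 1 = ∛(1046), so β^3 = 1046. Then (α + 1)^3 - 1046 = 0, i.e. α is a root of g(x) = (x + 1)^3 - 1046 = x^3 + 3x^2 + 3x - 1045. Since g(x) = h(x + 1) where h(x) = x^3 - 1046, and h is irreducible over Q (because 1046 is not a perfect cube, so h has no rational root, and a monic cubic with no rational root is irreducible), g is also irreducible (irreducibility is preserved under the substitution x → x + 1). Hence m_α(x) = x^3 + 3x^2 + 3x - 1045.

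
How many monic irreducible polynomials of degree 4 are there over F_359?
There are 4152545820 monic irreducible polynomials of degree 4 over F_359

Each element of F_{359^4} that lies in no proper subfield is a root of exactly one monic irreducible of degree 4 over F_359, and each such polynomial has 4 distinct roots in F_{359^4}. By Möbius inversion the count is N_359(4) = (1/4) Σ_{d|4} μ(4/d) · 359^d = (1/4)(μ(4)·359^1 + μ(2)·359^2 + μ(1)·359^4) = 16610183280/4 = 4152545820.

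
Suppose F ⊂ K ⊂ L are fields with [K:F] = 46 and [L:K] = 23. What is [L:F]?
[L:F] = 1058

The tower law says that for any tower of field extensions F ⊂ K ⊂ L with finite degrees, [L:F] = [L:K] · [K:F]. Here this gives [L:F] = 23 · 46 = 1058.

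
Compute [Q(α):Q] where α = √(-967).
[Q(α):Q] = 2

[Q(α):Q] equals the degree of the minimal polynomial of α. Here α^2 = -967 and x^2 + 967 is irreducible (d = -967 is squarefree, ≠ 1, hence not a square), so deg(m_α) = 2. Thus [Q(α):Q] = 2.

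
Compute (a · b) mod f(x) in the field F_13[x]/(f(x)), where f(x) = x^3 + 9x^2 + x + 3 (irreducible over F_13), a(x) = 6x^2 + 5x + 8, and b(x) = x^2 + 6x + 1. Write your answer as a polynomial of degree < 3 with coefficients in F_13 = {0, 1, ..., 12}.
a · b ≡ 12x^2 + 9x + 8 (mod f(x))

Multiply in F_13[x]: a(x)·b(x) = (6x^2 + 5x + 8)·(x^2 + 6x + 1) = 6x^4 + 2x^3 + 5x^2 + x + 8. This has degree ≥ 3, so divide by f(x) over F_13: 6x^4 + 2x^3 + 5x^2 + x + 8 = (6x)·(x^3 + 9x^2 + x + 3) + (12x^2 + 9x + 8). Hence a·b ≡ 12x^2 + 9x + 8 (mod f). (F_13[x]/(f) is a field with 13^3 = 2197 elements since f is irreducible of degree 3.)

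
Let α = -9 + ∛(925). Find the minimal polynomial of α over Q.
m_α(x) = x^3 + 27x^2 + 243x - 196

Set β = α + 9 = ∛(925), so β^3 = 925. Then (α + 9)^3 - 925 = 0, i.e. α is a root of g(x) = (x + 9)^3 - 925 = x^3 + 27x^2 + 243x - 196. Since g(x) = h(x + 9) where h(x) = x^3 - 925, and h is irreducible over Q (because 925 is not a perfect cube, so h has no rational root, and a monic cubic with no rational root is irreducible), g is also irreducible (irreducibility is preserved under the substitution x → x + 9). Hence m_α(x) = x^3 + 27x^2 + 243x - 196.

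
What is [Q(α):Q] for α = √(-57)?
[Q(α):Q] = 2

[Q(α):Q] equals the degree of the minimal polynomial of α. Here α^2 = -57 and x^2 + 57 is irreducible (d = -57 is squarefree, ≠ 1, hence not a square), so deg(m_α) = 2. Thus [Q(α):Q] = 2.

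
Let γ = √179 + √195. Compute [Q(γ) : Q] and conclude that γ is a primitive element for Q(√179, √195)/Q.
[Q(γ) : Q] = 4 (equivalently, Q(γ) = Q(√179, √195))

Obviously Q(γ) ⊆ Q(√179, √195), and [Q(√179, √195):Q] = 4 (since 179, 195 are distinct squarefree integers > 1 with 34905 not a perfect square). To show equality we compute the minimal polynomial of γ. From γ = √179 + √195: γ^2 = 179 + 2√(34905) + 195 = 374 + 2√(34905), so γ^2 - 374 = 2√(34905); squaring, (γ^2 - 374)^2 = 4·34905, i.e. γ^4 - 748γ^2 + 139876 - 139620 = 0, i.e. γ^4 - 748γ^2 + 256 = 0. So γ is a root of x^4 - 748x^2 + 256. This polynomial is irreducible over Q: it has no rational root (each ±√179 ± √195 is irrational), and any factorization into two quadratics over Q would force √(34905) ∈ Q (pairing opposite roots) or √179, √195 ∈ Q (other pairings), all impossible. Hence [Q(γ):Q] = 4 = [Q(√179, √195):Q], so Q(γ) = Q(√179, √195).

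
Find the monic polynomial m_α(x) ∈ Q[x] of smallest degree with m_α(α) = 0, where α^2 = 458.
m_α(x) = x^2 - 458

α satisfies α^2 - 458 = 0, so x^2 - 458 annihilates α. Since d = 458 is squarefree and ≠ 1, it is not a perfect square in Q, so x^2 - 458 has no rational root and is therefore irreducible over Q (a degree-2 polynomial over a field is irreducible iff it has no root). Hence m_α(x) = x^2 - 458.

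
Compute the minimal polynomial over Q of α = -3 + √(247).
m_α(x) = x^2 + 6x - 238

From α + 3 = √(247), squaring gives (α + 3)^2 = 247, i.e. α^2 + 6α + 9 = 247, so α^2 + 6α - 238 = 0. The discriminant of x^2 + 6x - 238 is (6)^2 - 4·(-238) = 36 + 952 = 988, and 4·(247) is not a perfect square in Q since 247 is squarefree and ≠ 1. Hence x^2 + 6x - 238 is irreducible over Q and is the minimal polynomial of α.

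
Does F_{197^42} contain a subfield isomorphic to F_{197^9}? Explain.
No: F_{197^9} is not a subfield of F_{197^42}

F_{p^m} embeds in F_{p^n} iff m | n. Here 9 ∤ 42 (since 42 = 4·9 + 6 with remainder 6 ≠ 0), so F_{197^9} is not a subfield of F_{197^42}. Equivalently: if it were, the tower law would give 9 = [F_{197^9}:F_197] dividing [F_{197^42}:F_197] = 42, contradiction.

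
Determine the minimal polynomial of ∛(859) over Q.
m_α(x) = x^3 - 859

α satisfies α^3 = 859, so x^3 - 859 annihilates α. By the rational root test, a rational root p/q (in lowest terms) of x^3 - 859 would satisfy p^3 = 859 q^3, forcing q = 1 and p^3 = 859; but 859 is not a perfect cube, contradiction. A monic cubic over Q with no rational root is irreducible (any nontrivial factorization would include a linear factor). Hence x^3 - 859 is the minimal polynomial of α, and in particular [Q(α):Q] = 3.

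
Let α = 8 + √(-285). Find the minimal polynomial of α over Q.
m_α(x) = x^2 - 16x + 349

From α - 8 = √(-285), squaring gives (α - 8)^2 = -285, i.e. α^2 - 16α + 64 = -285, so α^2 - 16α + 349 = 0. The discriminant of x^2 - 16x + 349 is (-16)^2 - 4·(349) = 256 - 1396 = -1140, and 4·(-285) is not a perfect square in Q since -285 is squarefree and ≠ 1. Hence x^2 - 16x + 349 is irreducible over Q and is the minimal polynomial of α.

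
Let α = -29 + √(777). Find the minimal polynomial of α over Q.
m_α(x) = x^2 + 58x + 64

From α + 29 = √(777), squaring gives (α + 29)^2 = 777, i.e. α^2 + 58α + 841 = 777, so α^2 + 58α + 64 = 0. The discriminant of x^2 + 58x + 64 is (58)^2 - 4·(64) = 3364 - 256 = 3108, and 4·(777) is not a perfect square in Q since 777 is squarefree and ≠ 1. Hence x^2 + 58x + 64 is irreducible over Q and is the minimal polynomial of α.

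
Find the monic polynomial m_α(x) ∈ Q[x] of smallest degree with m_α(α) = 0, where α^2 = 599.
m_α(x) = x^2 - 599

α satisfies α^2 - 599 = 0, so x^2 - 599 annihilates α. Since d = 599 is squarefree and ≠ 1, it is not a perfect square in Q, so x^2 - 599 has no rational root and is therefore irreducible over Q (a degree-2 polynomial over a field is irreducible iff it has no root). Hence m_α(x) = x^2 - 599.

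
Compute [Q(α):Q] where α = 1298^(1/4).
[Q(α):Q] = 4

α is a root of x^4 - 1298. By Eisenstein's criterion at the prime p = 2 (which divides the constant term 1298 but p^2 = 4 does not, since 1298 is squarefree), x^4 - 1298 is irreducible over Q. Hence [Q(α):Q] = 4.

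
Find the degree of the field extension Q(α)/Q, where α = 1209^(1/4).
[Q(α):Q] = 4

α is a root of x^4 - 1209. By Eisenstein's criterion at the prime p = 3 (which divides the constant term 1209 but p^2 = 9 does not, since 1209 is squarefree), x^4 - 1209 is irreducible over Q. Hence [Q(α):Q] = 4.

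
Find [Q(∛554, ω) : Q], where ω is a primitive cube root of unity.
[Q(∛554, ω) : Q] = 6

[Q(∛554):Q] = 3 (min poly x^3 - 554, irreducible since 554 is not a perfect cube). [Q(ω):Q] = 2 (min poly x^2 + x + 1). Since Q(∛554) ⊂ R and ω ∉ R, we have ω ∉ Q(∛554), so x^2 + x + 1 remains irreducible over Q(∛554) and [Q(∛554, ω) : Q(∛554)] = 2. By the tower law, [Q(∛554, ω) : Q] = 3 · 2 = 6. (In fact Q(∛554, ω) is the splitting field of x^3 - 554 over Q.)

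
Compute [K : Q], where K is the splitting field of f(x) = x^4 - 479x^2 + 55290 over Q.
[K : Q] = 4

Solving the quadratic in x^2: x^2 = (479 ± √(479^2 - 4·55290))/2 = (479 ± √8281)/2 = (479 ± 91)/2, giving x^2 = 285 or x^2 = 194. So f(x) = (x^2 - 285)(x^2 - 194) and the roots of f are ±√285, ±√194. Hence the splitting field is K = Q(√285, √194). Since 285 and 194 are distinct squarefree integers > 1, their product 55290 is not a perfect square, so √194 ∉ Q(√285). By the tower law [K:Q] = [Q(√285,√194):Q(√285)] · [Q(√285):Q] = 2 · 2 = 4.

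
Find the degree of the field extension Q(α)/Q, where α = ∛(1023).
[Q(α):Q] = 3

The minimal polynomial of α is x^3 - 1023, irreducible over Q since 1023 is not a perfect cube (so x^3 - 1023 has no rational root). Hence [Q(α):Q] = deg(m_α) = 3.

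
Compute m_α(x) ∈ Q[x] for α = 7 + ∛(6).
m_α(x) = x^3 - 21x^2 + 147x - 349

Set β = α - 7 = ∛(6), so β^3 = 6. Then (α - 7)^3 - 6 = 0, i.e. α is a root of g(x) = (x - 7)^3 - 6 = x^3 - 21x^2 + 147x - 349. Since g(x) = h(x - 7) where h(x) = x^3 - 6, and h is irreducible over Q (because 6 is not a perfect cube, so h has no rational root, and a monic cubic with no rational root is irreducible), g is also irreducible (irreducibility is preserved under the substitution x → x - 7). Hence m_α(x) = x^3 - 21x^2 + 147x - 349.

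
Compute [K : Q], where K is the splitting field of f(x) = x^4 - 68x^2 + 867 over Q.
[K : Q] = 4

Solving the quadratic in x^2: x^2 = (68 ± √(68^2 - 4·867))/2 = (68 ± √1156)/2 = (68 ± 34)/2, giving x^2 = 17 or x^2 = 51. So f(x) = (x^2 - 17)(x^2 - 51) and the roots of f are ±√17, ±√51. Hence the splitting field is K = Q(√17, √51). Since 17 and 51 are distinct squarefree integers > 1, their product 867 is not a perfect square, so √51 ∉ Q(√17). By the tower law [K:Q] = [Q(√17,√51):Q(√17)] · [Q(√17):Q] = 2 · 2 = 4.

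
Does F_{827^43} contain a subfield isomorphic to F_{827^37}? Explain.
No: F_{827^37} is not a subfield of F_{827^43}

F_{p^m} embeds in F_{p^n} iff m | n. Here 37 ∤ 43 (since 43 = 1·37 + 6 with remainder 6 ≠ 0), so F_{827^37} is not a subfield of F_{827^43}. Equivalently: if it were, the tower law would give 37 = [F_{827^37}:F_827] dividing [F_{827^43}:F_827] = 43, contradiction.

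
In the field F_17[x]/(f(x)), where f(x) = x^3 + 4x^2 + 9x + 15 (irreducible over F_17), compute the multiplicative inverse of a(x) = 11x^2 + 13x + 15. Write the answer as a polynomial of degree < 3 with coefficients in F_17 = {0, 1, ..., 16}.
a(x)^(-1) ≡ 9x^2 + 4x + 11 (mod f(x))

Since f is irreducible over F_17, F_17[x]/(f) is a field and a(x) ≠ 0 has an inverse. Apply the extended Euclidean algorithm to f(x) and a(x) in F_17[x]: f(x) = (14x + 7)·a(x) + (14x + 12);  a(x) = (2x + 15)·(14x + 12) + (5). The last nonzero remainder is the constant 5 = gcd(f, a) in F_17. Back-substituting through the division chain expresses 5 = s(x)·a(x) + t(x)·f(x) with s(x) ≡ 11x^2 + 3x + 4 (mod f), so (11x^2 + 3x + 4)·a(x) ≡ 5 (mod f). Multiplying by 5^(-1) ≡ 7 in F_17 gives a(x)^(-1) ≡ 7·(11x^2 + 3x + 4) ≡ 9x^2 + 4x + 11 (mod f). Check: (11x^2 + 13x + 15)·(9x^2 + 4x + 11) = 14x^4 + 8x^3 + 2x^2 + 16x + 12 ≡ 1 (mod x^3 + 4x^2 + 9x + 15).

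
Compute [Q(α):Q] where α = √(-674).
[Q(α):Q] = 2

[Q(α):Q] equals the degree of the minimal polynomial of α. Here α^2 = -674 and x^2 + 674 is irreducible (d = -674 is squarefree, ≠ 1, hence not a square), so deg(m_α) = 2. Thus [Q(α):Q] = 2.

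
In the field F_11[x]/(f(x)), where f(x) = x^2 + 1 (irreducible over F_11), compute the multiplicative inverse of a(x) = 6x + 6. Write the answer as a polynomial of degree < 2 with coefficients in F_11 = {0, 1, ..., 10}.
a(x)^(-1) ≡ 10x + 1 (mod f(x))

Since f is irreducible over F_11, F_11[x]/(f) is a field and a(x) ≠ 0 has an inverse. Apply the extended Euclidean algorithm to f(x) and a(x) in F_11[x]: f(x) = (2x + 9)·a(x) + (2). The last nonzero remainder is the constant 2 = gcd(f, a) in F_11. Back-substituting through the division chain expresses 2 = s(x)·a(x) + t(x)·f(x) with s(x) ≡ 9x + 2 (mod f), so (9x + 2)·a(x) ≡ 2 (mod f). Multiplying by 2^(-1) ≡ 6 in F_11 gives a(x)^(-1) ≡ 6·(9x + 2) ≡ 10x + 1 (mod f). Check: (6x + 6)·(10x + 1) = 5x^2 + 6 ≡ 1 (mod x^2 + 1).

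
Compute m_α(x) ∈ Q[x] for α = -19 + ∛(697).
m_α(x) = x^3 + 57x^2 + 1083x + 6162

Set β = α + 19 = ∛(697), so β^3 = 697. Then (α + 19)^3 - 697 = 0, i.e. α is a root of g(x) = (x + 19)^3 - 697 = x^3 + 57x^2 + 1083x + 6162. Since g(x) = h(x + 19) where h(x) = x^3 - 697, and h is irreducible over Q (because 697 is not a perfect cube, so h has no rational root, and a monic cubic with no rational root is irreducible), g is also irreducible (irreducibility is preserved under the substitution x → x + 19). Hence m_α(x) = x^3 + 57x^2 + 1083x + 6162.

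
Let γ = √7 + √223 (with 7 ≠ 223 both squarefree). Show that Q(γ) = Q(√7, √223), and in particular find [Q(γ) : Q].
[Q(γ) : Q] = 4 (equivalently, Q(γ) = Q(√7, √223))

Obviously Q(γ) ⊆ Q(√7, √223), and [Q(√7, √223):Q] = 4 (since 7, 223 are distinct squarefree integers > 1 with 1561 not a perfect square). To show equality we compute the minimal polynomial of γ. From γ = √7 + √223: γ^2 = 7 + 2√(1561) + 223 = 230 + 2√(1561), so γ^2 - 230 = 2√(1561); squaring, (γ^2 - 230)^2 = 4·1561, i.e. γ^4 - 460γ^2 + 52900 - 6244 = 0, i.e. γ^4 - 460γ^2 + 46656 = 0. So γ is a root of x^4 - 460x^2 + 46656. This polynomial is irreducible over Q: it has no rational root (each ±√7 ± √223 is irrational), and any factorization into two quadratics over Q would force √(1561) ∈ Q (pairing opposite roots) or √7, √223 ∈ Q (other pairings), all impossible. Hence [Q(γ):Q] = 4 = [Q(√7, √223):Q], so Q(γ) = Q(√7, √223).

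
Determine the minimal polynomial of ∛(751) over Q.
m_α(x) = x^3 - 751

α satisfies α^3 = 751, so x^3 - 751 annihilates α. By the rational root test, a rational root p/q (in lowest terms) of x^3 - 751 would satisfy p^3 = 751 q^3, forcing q = 1 and p^3 = 751; but 751 is not a perfect cube, contradiction. A monic cubic over Q with no rational root is irreducible (any nontrivial factorization would include a linear factor). Hence x^3 - 751 is the minimal polynomial of α, and in particular [Q(α):Q] = 3.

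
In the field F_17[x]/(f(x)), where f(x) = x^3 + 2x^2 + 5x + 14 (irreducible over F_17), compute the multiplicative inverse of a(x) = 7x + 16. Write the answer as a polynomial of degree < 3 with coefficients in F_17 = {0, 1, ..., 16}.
a(x)^(-1) ≡ 8x^2 + 5x + 14 (mod f(x))

Since f is irreducible over F_17, F_17[x]/(f) is a field and a(x) ≠ 0 has an inverse. Apply the extended Euclidean algorithm to f(x) and a(x) in F_17[x]: f(x) = (5x^2 + x + 13)·a(x) + (10). The last nonzero remainder is the constant 10 = gcd(f, a) in F_17. Back-substituting through the division chain expresses 10 = s(x)·a(x) + t(x)·f(x) with s(x) ≡ 12x^2 + 16x + 4 (mod f), so (12x^2 + 16x + 4)·a(x) ≡ 10 (mod f). Multiplying by 10^(-1) ≡ 12 in F_17 gives a(x)^(-1) ≡ 12·(12x^2 + 16x + 4) ≡ 8x^2 + 5x + 14 (mod f). Check: (7x + 16)·(8x^2 + 5x + 14) = 5x^3 + 10x^2 + 8x + 3 ≡ 1 (mod x^3 + 2x^2 + 5x + 14).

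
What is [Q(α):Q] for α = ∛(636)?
[Q(α):Q] = 3

The minimal polynomial of α is x^3 - 636, irreducible over Q since 636 is not a perfect cube (so x^3 - 636 has no rational root). Hence [Q(α):Q] = deg(m_α) = 3.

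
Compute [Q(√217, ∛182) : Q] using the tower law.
[Q(√217, ∛182) : Q] = 6

Let L = Q(√217, ∛182). Since Q(√217) ⊂ L and [Q(√217):Q] = 2, the tower law gives 2 | [L:Q]. Likewise Q(∛182) ⊂ L with [Q(∛182):Q] = 3 (because 182 is not a perfect cube), so 3 | [L:Q]. As gcd(2,3) = 1, [L:Q] is divisible by 6. Conversely L is generated over Q by √217 and ∛182, so [L:Q] ≤ 2·3 = 6. Therefore [Q(√217, ∛182) : Q] = 6.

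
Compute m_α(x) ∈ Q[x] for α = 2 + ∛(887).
m_α(x) = x^3 - 6x^2 + 12x - 895

Set β = α - 2 = ∛(887), so β^3 = 887. Then (α - 2)^3 - 887 = 0, i.e. α is a root of g(x) = (x - 2)^3 - 887 = x^3 - 6x^2 + 12x - 895. Since g(x) = h(x - 2) where h(x) = x^3 - 887, and h is irreducible over Q (because 887 is not a perfect cube, so h has no rational root, and a monic cubic with no rational root is irreducible), g is also irreducible (irreducibility is preserved under the substitution x → x - 2). Hence m_α(x) = x^3 - 6x^2 + 12x - 895.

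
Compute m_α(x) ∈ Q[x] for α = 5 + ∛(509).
m_α(x) = x^3 - 15x^2 + 75x - 634

Set β = α - 5 = ∛(509), so β^3 = 509. Then (α - 5)^3 - 509 = 0, i.e. α is a root of g(x) = (x - 5)^3 - 509 = x^3 - 15x^2 + 75x - 634. Since g(x) = h(x - 5) where h(x) = x^3 - 509, and h is irreducible over Q (because 509 is not a perfect cube, so h has no rational root, and a monic cubic with no rational root is irreducible), g is also irreducible (irreducibility is preserved under the substitution x → x - 5). Hence m_α(x) = x^3 - 15x^2 + 75x - 634.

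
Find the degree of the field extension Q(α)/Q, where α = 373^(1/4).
[Q(α):Q] = 4

α is a root of x^4 - 373. By Eisenstein's criterion at the prime p = 373 (which divides the constant term 373 but p^2 = 139129 does not, since 373 is squarefree), x^4 - 373 is irreducible over Q. Hence [Q(α):Q] = 4.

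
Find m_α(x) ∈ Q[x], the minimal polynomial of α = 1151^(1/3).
m_α(x) = x^3 - 1151

α satisfies α^3 = 1151, so x^3 - 1151 annihilates α. By the rational root test, a rational root p/q (in lowest terms) of x^3 - 1151 would satisfy p^3 = 1151 q^3, forcing q = 1 and p^3 = 1151; but 1151 is not a perfect cube, contradiction. A monic cubic over Q with no rational root is irreducible (any nontrivial factorization would include a linear factor). Hence x^3 - 1151 is the minimal polynomial of α, and in particular [Q(α):Q] = 3.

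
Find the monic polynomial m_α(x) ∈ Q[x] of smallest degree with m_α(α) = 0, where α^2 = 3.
m_α(x) = x^2 - 3

α satisfies α^2 - 3 = 0, so x^2 - 3 annihilates α. Since d = 3 is squarefree and ≠ 1, it is not a perfect square in Q, so x^2 - 3 has no rational root and is therefore irreducible over Q (a degree-2 polynomial over a field is irreducible iff it has no root). Hence m_α(x) = x^2 - 3.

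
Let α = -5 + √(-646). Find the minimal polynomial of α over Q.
m_α(x) = x^2 + 10x + 671

From α + 5 = √(-646), squaring gives (α + 5)^2 = -646, i.e. α^2 + 10α + 25 = -646, so α^2 + 10α + 671 = 0. The discriminant of x^2 + 10x + 671 is (10)^2 - 4·(671) = 100 - 2684 = -2584, and 4·(-646) is not a perfect square in Q since -646 is squarefree and ≠ 1. Hence x^2 + 10x + 671 is irreducible over Q and is the minimal polynomial of α.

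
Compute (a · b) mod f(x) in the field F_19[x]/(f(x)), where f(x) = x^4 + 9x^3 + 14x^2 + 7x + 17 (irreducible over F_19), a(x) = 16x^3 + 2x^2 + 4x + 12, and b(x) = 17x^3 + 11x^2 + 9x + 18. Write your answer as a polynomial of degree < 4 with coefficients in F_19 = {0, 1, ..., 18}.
a · b ≡ 17x^2 + 17x + 7 (mod f(x))

Multiply in F_19[x]: a(x)·b(x) = (16x^3 + 2x^2 + 4x + 12)·(17x^3 + 11x^2 + 9x + 18) = 6x^6 + x^5 + 6x^4 + 3x^3 + 14x^2 + 9x + 7. This has degree ≥ 4, so divide by f(x) over F_19: 6x^6 + x^5 + 6x^4 + 3x^3 + 14x^2 + 9x + 7 = (6x^2 + 4x)·(x^4 + 9x^3 + 14x^2 + 7x + 17) + (17x^2 + 17x + 7). Hence a·b ≡ 17x^2 + 17x + 7 (mod f). (F_19[x]/(f) is a field with 19^4 = 130321 elements since f is irreducible of degree 4.)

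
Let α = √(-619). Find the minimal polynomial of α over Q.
m_α(x) = x^2 + 619

α satisfies α^2 + 619 = 0, so x^2 + 619 annihilates α. Since d = -619 is squarefree and ≠ 1, it is not a perfect square in Q, so x^2 + 619 has no rational root and is therefore irreducible over Q (a degree-2 polynomial over a field is irreducible iff it has no root). Hence m_α(x) = x^2 + 619.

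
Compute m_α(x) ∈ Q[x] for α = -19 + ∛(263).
m_α(x) = x^3 + 57x^2 + 1083x + 6596

Set β = α + 19 = ∛(263), so β^3 = 263. Then (α + 19)^3 - 263 = 0, i.e. α is a root of g(x) = (x + 19)^3 - 263 = x^3 + 57x^2 + 1083x + 6596. Since g(x) = h(x + 19) where h(x) = x^3 - 263, and h is irreducible over Q (because 263 is not a perfect cube, so h has no rational root, and a monic cubic with no rational root is irreducible), g is also irreducible (irreducibility is preserved under the substitution x → x + 19). Hence m_α(x) = x^3 + 57x^2 + 1083x + 6596.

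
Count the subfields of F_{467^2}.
F_{467^2} has 2 subfields

The subfields of F_{p^n} are exactly the fields F_{p^d} for d | n (each is the fixed field of the unique index-d subgroup of Gal(F_{p^n}/F_p) ≅ Z/nZ). The divisors of n = 2 are {1, 2}, giving 2 subfields: F_{467^1}, F_{467^2}.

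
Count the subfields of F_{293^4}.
F_{293^4} has 3 subfields

The subfields of F_{p^n} are exactly the fields F_{p^d} for d | n (each is the fixed field of the unique index-d subgroup of Gal(F_{p^n}/F_p) ≅ Z/nZ). The divisors of n = 4 are {1, 2, 4}, giving 3 subfields: F_{293^1}, F_{293^2}, F_{293^4}.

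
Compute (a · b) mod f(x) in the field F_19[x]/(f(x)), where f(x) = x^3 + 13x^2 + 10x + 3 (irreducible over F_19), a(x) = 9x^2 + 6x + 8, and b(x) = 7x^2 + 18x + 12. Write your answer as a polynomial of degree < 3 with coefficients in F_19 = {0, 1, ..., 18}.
a · b ≡ 18x^2 + 2x + 3 (mod f(x))

Multiply in F_19[x]: a(x)·b(x) = (9x^2 + 6x + 8)·(7x^2 + 18x + 12) = 6x^4 + 14x^3 + 6x^2 + 7x + 1. This has degree ≥ 3, so divide by f(x) over F_19: 6x^4 + 14x^3 + 6x^2 + 7x + 1 = (6x + 12)·(x^3 + 13x^2 + 10x + 3) + (18x^2 + 2x + 3). Hence a·b ≡ 18x^2 + 2x + 3 (mod f). (F_19[x]/(f) is a field with 19^3 = 6859 elements since f is irreducible of degree 3.)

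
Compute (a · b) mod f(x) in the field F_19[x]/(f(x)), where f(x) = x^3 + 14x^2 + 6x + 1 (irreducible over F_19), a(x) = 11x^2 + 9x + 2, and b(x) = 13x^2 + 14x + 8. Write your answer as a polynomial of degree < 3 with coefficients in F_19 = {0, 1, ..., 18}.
a · b ≡ 18x^2 + 7x + 18 (mod f(x))

Multiply in F_19[x]: a(x)·b(x) = (11x^2 + 9x + 2)·(13x^2 + 14x + 8) = 10x^4 + 5x^3 + 12x^2 + 5x + 16. This has degree ≥ 3, so divide by f(x) over F_19: 10x^4 + 5x^3 + 12x^2 + 5x + 16 = (10x + 17)·(x^3 + 14x^2 + 6x + 1) + (18x^2 + 7x + 18). Hence a·b ≡ 18x^2 + 7x + 18 (mod f). (F_19[x]/(f) is a field with 19^3 = 6859 elements since f is irreducible of degree 3.)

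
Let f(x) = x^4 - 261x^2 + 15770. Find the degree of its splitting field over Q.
[K : Q] = 4

Solving the quadratic in x^2: x^2 = (261 ± √(261^2 - 4·15770))/2 = (261 ± √5041)/2 = (261 ± 71)/2, giving x^2 = 166 or x^2 = 95. So f(x) = (x^2 - 166)(x^2 - 95) and the roots of f are ±√166, ±√95. Hence the splitting field is K = Q(√166, √95). Since 166 and 95 are distinct squarefree integers > 1, their product 15770 is not a perfect square, so √95 ∉ Q(√166). By the tower law [K:Q] = [Q(√166,√95):Q(√166)] · [Q(√166):Q] = 2 · 2 = 4.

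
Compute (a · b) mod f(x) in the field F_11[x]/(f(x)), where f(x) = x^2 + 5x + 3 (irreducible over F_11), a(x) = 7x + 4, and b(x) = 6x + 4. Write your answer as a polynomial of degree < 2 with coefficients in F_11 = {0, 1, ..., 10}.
a · b ≡ 7x (mod f(x))

Multiply in F_11[x]: a(x)·b(x) = (7x + 4)·(6x + 4) = 9x^2 + 8x + 5. This has degree ≥ 2, so divide by f(x) over F_11: 9x^2 + 8x + 5 = (9)·(x^2 + 5x + 3) + (7x). Hence a·b ≡ 7x (mod f). (F_11[x]/(f) is a field with 11^2 = 121 elements since f is irreducible of degree 2.)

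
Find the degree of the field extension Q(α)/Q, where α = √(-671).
[Q(α):Q] = 2

[Q(α):Q] equals the degree of the minimal polynomial of α. Here α^2 = -671 and x^2 + 671 is irreducible (d = -671 is squarefree, ≠ 1, hence not a square), so deg(m_α) = 2. Thus [Q(α):Q] = 2.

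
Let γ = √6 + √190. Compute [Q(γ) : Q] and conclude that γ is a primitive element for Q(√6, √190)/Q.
[Q(γ) : Q] = 4 (equivalently, Q(γ) = Q(√6, √190))

Obviously Q(γ) ⊆ Q(√6, √190), and [Q(√6, √190):Q] = 4 (since 6, 190 are distinct squarefree integers > 1 with 1140 not a perfect square). To show equality we compute the minimal polynomial of γ. From γ = √6 + √190: γ^2 = 6 + 2√(1140) + 190 = 196 + 2√(1140), so γ^2 - 196 = 2√(1140); squaring, (γ^2 - 196)^2 = 4·1140, i.e. γ^4 - 392γ^2 + 38416 - 4560 = 0, i.e. γ^4 - 392γ^2 + 33856 = 0. So γ is a root of x^4 - 392x^2 + 33856. This polynomial is irreducible over Q: it has no rational root (each ±√6 ± √190 is irrational), and any factorization into two quadratics over Q would force √(1140) ∈ Q (pairing opposite roots) or √6, √190 ∈ Q (other pairings), all impossible. Hence [Q(γ):Q] = 4 = [Q(√6, √190):Q], so Q(γ) = Q(√6, √190).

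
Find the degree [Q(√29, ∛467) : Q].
[Q(√29, ∛467) : Q] = 6

Let L = Q(√29, ∛467). Since Q(√29) ⊂ L and [Q(√29):Q] = 2, the tower law gives 2 | [L:Q]. Likewise Q(∛467) ⊂ L with [Q(∛467):Q] = 3 (because 467 is not a perfect cube), so 3 | [L:Q]. As gcd(2,3) = 1, [L:Q] is divisible by 6. Conversely L is generated over Q by √29 and ∛467, so [L:Q] ≤ 2·3 = 6. Therefore [Q(√29, ∛467) : Q] = 6.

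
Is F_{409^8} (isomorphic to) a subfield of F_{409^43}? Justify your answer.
No: F_{409^8} is not a subfield of F_{409^43}

F_{p^m} embeds in F_{p^n} iff m | n. Here 8 ∤ 43 (since 43 = 5·8 + 3 with remainder 3 ≠ 0), so F_{409^8} is not a subfield of F_{409^43}. Equivalently: if it were, the tower law would give 8 = [F_{409^8}:F_409] dividing [F_{409^43}:F_409] = 43, contradiction.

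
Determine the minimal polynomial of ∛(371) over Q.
m_α(x) = x^3 - 371

α satisfies α^3 = 371, so x^3 - 371 annihilates α. By the rational root test, a rational root p/q (in lowest terms) of x^3 - 371 would satisfy p^3 = 371 q^3, forcing q = 1 and p^3 = 371; but 371 is not a perfect cube, contradiction. A monic cubic over Q with no rational root is irreducible (any nontrivial factorization would include a linear factor). Hence x^3 - 371 is the minimal polynomial of α, and in particular [Q(α):Q] = 3.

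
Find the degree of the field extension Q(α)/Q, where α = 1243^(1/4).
[Q(α):Q] = 4

α is a root of x^4 - 1243. By Eisenstein's criterion at the prime p = 11 (which divides the constant term 1243 but p^2 = 121 does not, since 1243 is squarefree), x^4 - 1243 is irreducible over Q. Hence [Q(α):Q] = 4.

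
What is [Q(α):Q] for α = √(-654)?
[Q(α):Q] = 2

[Q(α):Q] equals the degree of the minimal polynomial of α. Here α^2 = -654 and x^2 + 654 is irreducible (d = -654 is squarefree, ≠ 1, hence not a square), so deg(m_α) = 2. Thus [Q(α):Q] = 2.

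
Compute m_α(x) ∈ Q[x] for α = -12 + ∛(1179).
m_α(x) = x^3 + 36x^2 + 432x + 549

Set β = α + 12 = ∛(1179), so β^3 = 1179. Then (α + 12)^3 - 1179 = 0, i.e. α is a root of g(x) = (x + 12)^3 - 1179 = x^3 + 36x^2 + 432x + 549. Since g(x) = h(x + 12) where h(x) = x^3 - 1179, and h is irreducible over Q (because 1179 is not a perfect cube, so h has no rational root, and a monic cubic with no rational root is irreducible), g is also irreducible (irreducibility is preserved under the substitution x → x + 12). Hence m_α(x) = x^3 + 36x^2 + 432x + 549.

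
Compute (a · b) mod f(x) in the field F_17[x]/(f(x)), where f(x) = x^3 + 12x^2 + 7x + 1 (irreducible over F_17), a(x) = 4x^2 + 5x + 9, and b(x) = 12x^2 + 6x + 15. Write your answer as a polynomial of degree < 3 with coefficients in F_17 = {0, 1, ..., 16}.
a · b ≡ 3x^2 + 6x + 15 (mod f(x))

Multiply in F_17[x]: a(x)·b(x) = (4x^2 + 5x + 9)·(12x^2 + 6x + 15) = 14x^4 + 16x^3 + 11x^2 + 10x + 16. This has degree ≥ 3, so divide by f(x) over F_17: 14x^4 + 16x^3 + 11x^2 + 10x + 16 = (14x + 1)·(x^3 + 12x^2 + 7x + 1) + (3x^2 + 6x + 15). Hence a·b ≡ 3x^2 + 6x + 15 (mod f). (F_17[x]/(f) is a field with 17^3 = 4913 elements since f is irreducible of degree 3.)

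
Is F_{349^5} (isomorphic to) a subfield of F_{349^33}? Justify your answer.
No: F_{349^5} is not a subfield of F_{349^33}

F_{p^m} embeds in F_{p^n} iff m | n. Here 5 ∤ 33 (since 33 = 6·5 + 3 with remainder 3 ≠ 0), so F_{349^5} is not a subfield of F_{349^33}. Equivalently: if it were, the tower law would give 5 = [F_{349^5}:F_349] dividing [F_{349^33}:F_349] = 33, contradiction.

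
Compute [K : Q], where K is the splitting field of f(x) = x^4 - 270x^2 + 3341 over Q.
[K : Q] = 4

Solving the quadratic in x^2: x^2 = (270 ± √(270^2 - 4·3341))/2 = (270 ± √59536)/2 = (270 ± 244)/2, giving x^2 = 257 or x^2 = 13. So f(x) = (x^2 - 257)(x^2 - 13) and the roots of f are ±√257, ±√13. Hence the splitting field is K = Q(√257, √13). Since 257 and 13 are distinct squarefree integers > 1, their product 3341 is not a perfect square, so √13 ∉ Q(√257). By the tower law [K:Q] = [Q(√257,√13):Q(√257)] · [Q(√257):Q] = 2 · 2 = 4.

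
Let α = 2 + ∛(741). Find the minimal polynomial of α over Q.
m_α(x) = x^3 - 6x^2 + 12x - 749

Set β = α - 2 = ∛(741), so β^3 = 741. Then (α - 2)^3 - 741 = 0, i.e. α is a root of g(x) = (x - 2)^3 - 741 = x^3 - 6x^2 + 12x - 749. Since g(x) = h(x - 2) where h(x) = x^3 - 741, and h is irreducible over Q (because 741 is not a perfect cube, so h has no rational root, and a monic cubic with no rational root is irreducible), g is also irreducible (irreducibility is preserved under the substitution x → x - 2). Hence m_α(x) = x^3 - 6x^2 + 12x - 749.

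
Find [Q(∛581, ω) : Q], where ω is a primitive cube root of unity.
[Q(∛581, ω) : Q] = 6

[Q(∛581):Q] = 3 (min poly x^3 - 581, irreducible since 581 is not a perfect cube). [Q(ω):Q] = 2 (min poly x^2 + x + 1). Since Q(∛581) ⊂ R and ω ∉ R, we have ω ∉ Q(∛581), so x^2 + x + 1 remains irreducible over Q(∛581) and [Q(∛581, ω) : Q(∛581)] = 2. By the tower law, [Q(∛581, ω) : Q] = 3 · 2 = 6. (In fact Q(∛581, ω) is the splitting field of x^3 - 581 over Q.)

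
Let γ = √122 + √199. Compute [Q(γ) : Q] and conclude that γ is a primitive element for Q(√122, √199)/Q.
[Q(γ) : Q] = 4 (equivalently, Q(γ) = Q(√122, √199))

Obviously Q(γ) ⊆ Q(√122, √199), and [Q(√122, √199):Q] = 4 (since 122, 199 are distinct squarefree integers > 1 with 24278 not a perfect square). To show equality we compute the minimal polynomial of γ. From γ = √122 + √199: γ^2 = 122 + 2√(24278) + 199 = 321 + 2√(24278), so γ^2 - 321 = 2√(24278); squaring, (γ^2 - 321)^2 = 4·24278, i.e. γ^4 - 642γ^2 + 103041 - 97112 = 0, i.e. γ^4 - 642γ^2 + 5929 = 0. So γ is a root of x^4 - 642x^2 + 5929. This polynomial is irreducible over Q: it has no rational root (each ±√122 ± √199 is irrational), and any factorization into two quadratics over Q would force √(24278) ∈ Q (pairing opposite roots) or √122, √199 ∈ Q (other pairings), all impossible. Hence [Q(γ):Q] = 4 = [Q(√122, √199):Q], so Q(γ) = Q(√122, √199).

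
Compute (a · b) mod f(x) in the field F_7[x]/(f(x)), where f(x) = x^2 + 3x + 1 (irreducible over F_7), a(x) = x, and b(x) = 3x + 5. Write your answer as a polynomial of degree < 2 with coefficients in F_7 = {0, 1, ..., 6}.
a · b ≡ 3x + 4 (mod f(x))

Multiply in F_7[x]: a(x)·b(x) = (x)·(3x + 5) = 3x^2 + 5x. This has degree ≥ 2, so divide by f(x) over F_7: 3x^2 + 5x = (3)·(x^2 + 3x + 1) + (3x + 4). Hence a·b ≡ 3x + 4 (mod f). (F_7[x]/(f) is a field with 7^2 = 49 elements since f is irreducible of degree 2.)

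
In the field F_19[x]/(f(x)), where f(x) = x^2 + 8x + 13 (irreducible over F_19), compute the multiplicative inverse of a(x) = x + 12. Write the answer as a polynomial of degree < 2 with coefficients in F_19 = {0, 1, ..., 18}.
a(x)^(-1) ≡ 14x + 1 (mod f(x))

Since f is irreducible over F_19, F_19[x]/(f) is a field and a(x) ≠ 0 has an inverse. Apply the extended Euclidean algorithm to f(x) and a(x) in F_19[x]: f(x) = (x + 15)·a(x) + (4). The last nonzero remainder is the constant 4 = gcd(f, a) in F_19. Back-substituting through the division chain expresses 4 = s(x)·a(x) + t(x)·f(x) with s(x) ≡ 18x + 4 (mod f), so (18x + 4)·a(x) ≡ 4 (mod f). Multiplying by 4^(-1) ≡ 5 in F_19 gives a(x)^(-1) ≡ 5·(18x + 4) ≡ 14x + 1 (mod f). Check: (x + 12)·(14x + 1) = 14x^2 + 17x + 12 ≡ 1 (mod x^2 + 8x + 13).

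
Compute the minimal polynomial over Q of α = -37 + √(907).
m_α(x) = x^2 + 74x + 462

From α + 37 = √(907), squaring gives (α + 37)^2 = 907, i.e. α^2 + 74α + 1369 = 907, so α^2 + 74α + 462 = 0. The discriminant of x^2 + 74x + 462 is (74)^2 - 4·(462) = 5476 - 1848 = 3628, and 4·(907) is not a perfect square in Q since 907 is squarefree and ≠ 1. Hence x^2 + 74x + 462 is irreducible over Q and is the minimal polynomial of α.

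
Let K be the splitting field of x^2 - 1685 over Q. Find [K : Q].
[K : Q] = 2

f(x) = x^2 - 1685 factors as (x - √1685)(x + √1685). The splitting field is K = Q(√1685). Since 1685 is squarefree and > 1, it is not a perfect square, so x^2 - 1685 is irreducible over Q and [Q(√1685) : Q] = 2. Hence [K : Q] = 2.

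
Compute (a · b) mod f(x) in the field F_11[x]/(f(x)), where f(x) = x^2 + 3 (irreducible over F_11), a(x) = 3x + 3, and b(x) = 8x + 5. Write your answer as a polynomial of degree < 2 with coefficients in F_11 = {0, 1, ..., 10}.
a · b ≡ 6x + 9 (mod f(x))

Multiply in F_11[x]: a(x)·b(x) = (3x + 3)·(8x + 5) = 2x^2 + 6x + 4. This has degree ≥ 2, so divide by f(x) over F_11: 2x^2 + 6x + 4 = (2)·(x^2 + 3) + (6x + 9). Hence a·b ≡ 6x + 9 (mod f). (F_11[x]/(f) is a field with 11^2 = 121 elements since f is irreducible of degree 2.)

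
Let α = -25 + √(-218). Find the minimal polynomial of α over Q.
m_α(x) = x^2 + 50x + 843

From α + 25 = √(-218), squaring gives (α + 25)^2 = -218, i.e. α^2 + 50α + 625 = -218, so α^2 + 50α + 843 = 0. The discriminant of x^2 + 50x + 843 is (50)^2 - 4·(843) = 2500 - 3372 = -872, and 4·(-218) is not a perfect square in Q since -218 is squarefree and ≠ 1. Hence x^2 + 50x + 843 is irreducible over Q and is the minimal polynomial of α.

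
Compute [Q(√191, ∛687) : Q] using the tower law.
[Q(√191, ∛687) : Q] = 6

Let L = Q(√191, ∛687). Since Q(√191) ⊂ L and [Q(√191):Q] = 2, the tower law gives 2 | [L:Q]. Likewise Q(∛687) ⊂ L with [Q(∛687):Q] = 3 (because 687 is not a perfect cube), so 3 | [L:Q]. As gcd(2,3) = 1, [L:Q] is divisible by 6. Conversely L is generated over Q by √191 and ∛687, so [L:Q] ≤ 2·3 = 6. Therefore [Q(√191, ∛687) : Q] = 6.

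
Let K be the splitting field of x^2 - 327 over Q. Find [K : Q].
[K : Q] = 2

f(x) = x^2 - 327 factors as (x - √327)(x + √327). The splitting field is K = Q(√327). Since 327 is squarefree and > 1, it is not a perfect square, so x^2 - 327 is irreducible over Q and [Q(√327) : Q] = 2. Hence [K : Q] = 2.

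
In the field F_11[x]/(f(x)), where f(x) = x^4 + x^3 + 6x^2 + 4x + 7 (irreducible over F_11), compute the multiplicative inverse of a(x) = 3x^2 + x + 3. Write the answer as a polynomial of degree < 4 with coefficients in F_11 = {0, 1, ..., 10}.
a(x)^(-1) ≡ 7x^3 + 10x^2 + 4x + 1 (mod f(x))

Since f is irreducible over F_11, F_11[x]/(f) is a field and a(x) ≠ 0 has an inverse. Apply the extended Euclidean algorithm to f(x) and a(x) in F_11[x]: f(x) = (4x^2 + 10x + 2)·a(x) + (5x + 1);  a(x) = (5x + 8)·(5x + 1) + (6). The last nonzero remainder is the constant 6 = gcd(f, a) in F_11. Back-substituting through the division chain expresses 6 = s(x)·a(x) + t(x)·f(x) with s(x) ≡ 9x^3 + 5x^2 + 2x + 6 (mod f), so (9x^3 + 5x^2 + 2x + 6)·a(x) ≡ 6 (mod f). Multiplying by 6^(-1) ≡ 2 in F_11 gives a(x)^(-1) ≡ 2·(9x^3 + 5x^2 + 2x + 6) ≡ 7x^3 + 10x^2 + 4x + 1 (mod f). Check: (3x^2 + x + 3)·(7x^3 + 10x^2 + 4x + 1) = 10x^5 + 4x^4 + 10x^3 + 4x^2 + 2x + 3 ≡ 1 (mod x^4 + x^3 + 6x^2 + 4x + 7).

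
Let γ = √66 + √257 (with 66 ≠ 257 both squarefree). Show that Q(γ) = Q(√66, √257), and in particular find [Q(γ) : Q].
[Q(γ) : Q] = 4 (equivalently, Q(γ) = Q(√66, √257))

Obviously Q(γ) ⊆ Q(√66, √257), and [Q(√66, √257):Q] = 4 (since 66, 257 are distinct squarefree integers > 1 with 16962 not a perfect square). To show equality we compute the minimal polynomial of γ. From γ = √66 + √257: γ^2 = 66 + 2√(16962) + 257 = 323 + 2√(16962), so γ^2 - 323 = 2√(16962); squaring, (γ^2 - 323)^2 = 4·16962, i.e. γ^4 - 646γ^2 + 104329 - 67848 = 0, i.e. γ^4 - 646γ^2 + 36481 = 0. So γ is a root of x^4 - 646x^2 + 36481. This polynomial is irreducible over Q: it has no rational root (each ±√66 ± √257 is irrational), and any factorization into two quadratics over Q would force √(16962) ∈ Q (pairing opposite roots) or √66, √257 ∈ Q (other pairings), all impossible. Hence [Q(γ):Q] = 4 = [Q(√66, √257):Q], so Q(γ) = Q(√66, √257).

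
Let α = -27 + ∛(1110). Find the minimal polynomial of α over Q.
m_α(x) = x^3 + 81x^2 + 2187x + 18573

Set β = α + 27 = ∛(1110), so β^3 = 1110. Then (α + 27)^3 - 1110 = 0, i.e. α is a root of g(x) = (x + 27)^3 - 1110 = x^3 + 81x^2 + 2187x + 18573. Since g(x) = h(x + 27) where h(x) = x^3 - 1110, and h is irreducible over Q (because 1110 is not a perfect cube, so h has no rational root, and a monic cubic with no rational root is irreducible), g is also irreducible (irreducibility is preserved under the substitution x → x + 27). Hence m_α(x) = x^3 + 81x^2 + 2187x + 18573.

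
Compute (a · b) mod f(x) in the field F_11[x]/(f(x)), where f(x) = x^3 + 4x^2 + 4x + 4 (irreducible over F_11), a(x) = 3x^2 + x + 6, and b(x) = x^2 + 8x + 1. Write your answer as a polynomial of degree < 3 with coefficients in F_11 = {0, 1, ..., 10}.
a · b ≡ 8x^2 + 7x + 9 (mod f(x))

Multiply in F_11[x]: a(x)·b(x) = (3x^2 + x + 6)·(x^2 + 8x + 1) = 3x^4 + 3x^3 + 6x^2 + 5x + 6. This has degree ≥ 3, so divide by f(x) over F_11: 3x^4 + 3x^3 + 6x^2 + 5x + 6 = (3x + 2)·(x^3 + 4x^2 + 4x + 4) + (8x^2 + 7x + 9). Hence a·b ≡ 8x^2 + 7x + 9 (mod f). (F_11[x]/(f) is a field with 11^3 = 1331 elements since f is irreducible of degree 3.)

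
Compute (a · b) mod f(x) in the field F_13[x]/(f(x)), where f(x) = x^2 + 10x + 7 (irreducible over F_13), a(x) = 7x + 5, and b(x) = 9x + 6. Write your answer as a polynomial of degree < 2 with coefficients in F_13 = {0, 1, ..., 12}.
a · b ≡ 3x + 5 (mod f(x))

Multiply in F_13[x]: a(x)·b(x) = (7x + 5)·(9x + 6) = 11x^2 + 9x + 4. This has degree ≥ 2, so divide by f(x) over F_13: 11x^2 + 9x + 4 = (11)·(x^2 + 10x + 7) + (3x + 5). Hence a·b ≡ 3x + 5 (mod f). (F_13[x]/(f) is a field with 13^2 = 169 elements since f is irreducible of degree 2.)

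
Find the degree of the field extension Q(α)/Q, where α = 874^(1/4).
[Q(α):Q] = 4

α is a root of x^4 - 874. By Eisenstein's criterion at the prime p = 2 (which divides the constant term 874 but p^2 = 4 does not, since 874 is squarefree), x^4 - 874 is irreducible over Q. Hence [Q(α):Q] = 4.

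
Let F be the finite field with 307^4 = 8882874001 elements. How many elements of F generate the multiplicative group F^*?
There are φ(8882874000) = 1548288000 primitive elements

F_q^* is cyclic of order q - 1 = 8882874000. A cyclic group of order m has exactly φ(m) generators. Here m = 8882874000 = 2^4 · 3^2 · 5^3 · 7 · 11 · 13 · 17 · 29, so the number of primitive elements is φ(8882874000) = 1548288000.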